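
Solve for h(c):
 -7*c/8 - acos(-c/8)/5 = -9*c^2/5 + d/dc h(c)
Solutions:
 h(c) = C1 + 3*c^3/5 - 7*c^2/16 - c*acos(-c/8)/5 - sqrt(64 - c^2)/5


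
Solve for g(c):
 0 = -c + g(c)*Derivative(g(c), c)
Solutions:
 g(c) = -sqrt(C1 + c^2)
 g(c) = sqrt(C1 + c^2)


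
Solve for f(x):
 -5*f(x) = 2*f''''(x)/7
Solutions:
 f(x) = (C1*sin(70^(1/4)*x/2) + C2*cos(70^(1/4)*x/2))*exp(-70^(1/4)*x/2) + (C3*sin(70^(1/4)*x/2) + C4*cos(70^(1/4)*x/2))*exp(70^(1/4)*x/2)


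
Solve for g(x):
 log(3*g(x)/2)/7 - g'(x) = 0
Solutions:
 7*Integral(1/(-log(_y) - log(3) + log(2)), (_y, g(x))) = C1 - x


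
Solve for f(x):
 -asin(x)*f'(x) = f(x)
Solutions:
 f(x) = C1*exp(-Integral(1/asin(x), x))


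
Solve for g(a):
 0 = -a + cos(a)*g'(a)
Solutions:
 g(a) = C1 + Integral(a/cos(a), a)


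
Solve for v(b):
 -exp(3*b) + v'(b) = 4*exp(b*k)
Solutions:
 v(b) = C1 + exp(3*b)/3 + 4*exp(b*k)/k


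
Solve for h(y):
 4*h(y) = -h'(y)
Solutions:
 h(y) = C1*exp(-4*y)


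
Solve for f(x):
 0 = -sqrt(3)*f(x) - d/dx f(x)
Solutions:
 f(x) = C1*exp(-sqrt(3)*x)


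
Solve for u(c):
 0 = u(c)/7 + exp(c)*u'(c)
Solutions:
 u(c) = C1*exp(exp(-c)/7)


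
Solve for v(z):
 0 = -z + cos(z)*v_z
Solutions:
 v(z) = C1 + Integral(z/cos(z), z)


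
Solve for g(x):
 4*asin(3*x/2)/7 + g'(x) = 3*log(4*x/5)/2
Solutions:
 g(x) = C1 + 3*x*log(x)/2 - 4*x*asin(3*x/2)/7 - 3*x*log(5)/2 - 3*x/2 + 3*x*log(2) - 4*sqrt(4 - 9*x^2)/21


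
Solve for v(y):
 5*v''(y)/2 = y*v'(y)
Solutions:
 v(y) = C1 + C2*erfi(sqrt(5)*y/5)


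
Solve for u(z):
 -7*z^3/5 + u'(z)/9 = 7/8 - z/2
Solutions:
 u(z) = C1 + 63*z^4/20 - 9*z^2/4 + 63*z/8


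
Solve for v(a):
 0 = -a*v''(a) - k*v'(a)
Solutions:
 v(a) = C1 + a^(1 - re(k))*(C2*sin(log(a)*Abs(im(k))) + C3*cos(log(a)*im(k)))


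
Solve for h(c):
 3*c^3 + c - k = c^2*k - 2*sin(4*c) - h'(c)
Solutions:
 h(c) = C1 - 3*c^4/4 + c^3*k/3 - c^2/2 + c*k + cos(4*c)/2


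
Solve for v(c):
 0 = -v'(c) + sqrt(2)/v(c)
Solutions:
 v(c) = -sqrt(C1 + 2*sqrt(2)*c)
 v(c) = sqrt(C1 + 2*sqrt(2)*c)


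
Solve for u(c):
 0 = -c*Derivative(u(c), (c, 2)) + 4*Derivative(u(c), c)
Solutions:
 u(c) = C1 + C2*c^5


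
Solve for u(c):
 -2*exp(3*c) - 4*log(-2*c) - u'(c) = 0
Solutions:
 u(c) = C1 - 4*c*log(-c) + 4*c*(1 - log(2)) - 2*exp(3*c)/3


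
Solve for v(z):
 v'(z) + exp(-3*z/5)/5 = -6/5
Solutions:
 v(z) = C1 - 6*z/5 + exp(-3*z/5)/3


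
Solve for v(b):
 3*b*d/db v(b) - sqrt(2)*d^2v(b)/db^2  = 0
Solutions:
 v(b) = C1 + C2*erfi(2^(1/4)*sqrt(3)*b/2)


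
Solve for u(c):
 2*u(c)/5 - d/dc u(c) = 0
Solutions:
 u(c) = C1*exp(2*c/5)


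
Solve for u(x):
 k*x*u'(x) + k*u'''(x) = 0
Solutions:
 u(x) = C1 + Integral(C2*airyai(-x) + C3*airybi(-x), x)


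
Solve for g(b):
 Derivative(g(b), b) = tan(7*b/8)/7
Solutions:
 g(b) = C1 - 8*log(cos(7*b/8))/49


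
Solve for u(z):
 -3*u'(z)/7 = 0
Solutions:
 u(z) = C1


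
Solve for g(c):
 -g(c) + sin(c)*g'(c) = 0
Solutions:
 g(c) = C1*sqrt(cos(c) - 1)/sqrt(cos(c) + 1)


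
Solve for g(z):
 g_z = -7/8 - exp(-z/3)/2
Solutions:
 g(z) = C1 - 7*z/8 + 3*exp(-z/3)/2


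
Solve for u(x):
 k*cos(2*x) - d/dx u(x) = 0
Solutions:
 u(x) = C1 + k*sin(2*x)/2


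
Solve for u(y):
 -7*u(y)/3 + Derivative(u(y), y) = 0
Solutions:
 u(y) = C1*exp(7*y/3)


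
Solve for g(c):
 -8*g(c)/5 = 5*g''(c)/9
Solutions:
 g(c) = C1*sin(6*sqrt(2)*c/5) + C2*cos(6*sqrt(2)*c/5)


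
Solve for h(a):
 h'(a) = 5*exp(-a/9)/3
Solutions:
 h(a) = C1 - 15*exp(-a/9)


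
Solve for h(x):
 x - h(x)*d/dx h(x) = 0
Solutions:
 h(x) = -sqrt(C1 + x^2)
 h(x) = sqrt(C1 + x^2)


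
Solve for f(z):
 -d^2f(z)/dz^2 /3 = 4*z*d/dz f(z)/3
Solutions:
 f(z) = C1 + C2*erf(sqrt(2)*z)


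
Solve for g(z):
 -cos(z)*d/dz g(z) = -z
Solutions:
 g(z) = C1 + Integral(z/cos(z), z)


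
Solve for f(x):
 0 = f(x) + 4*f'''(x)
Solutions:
 f(x) = C3*exp(-2^(1/3)*x/2) + (C1*sin(2^(1/3)*sqrt(3)*x/4) + C2*cos(2^(1/3)*sqrt(3)*x/4))*exp(2^(1/3)*x/4)


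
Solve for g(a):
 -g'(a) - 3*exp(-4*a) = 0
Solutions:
 g(a) = C1 + 3*exp(-4*a)/4


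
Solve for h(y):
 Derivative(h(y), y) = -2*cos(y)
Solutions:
 h(y) = C1 - 2*sin(y)


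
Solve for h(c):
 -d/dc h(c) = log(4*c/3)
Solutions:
 h(c) = C1 - c*log(c) + c*log(3/4) + c


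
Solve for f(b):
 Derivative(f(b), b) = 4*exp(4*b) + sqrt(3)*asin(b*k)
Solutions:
 f(b) = C1 + sqrt(3)*Piecewise((b*asin(b*k) + sqrt(-b^2*k^2 + 1)/k, Ne(k, 0)), (0, True)) + exp(4*b)


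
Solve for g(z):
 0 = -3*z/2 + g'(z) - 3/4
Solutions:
 g(z) = C1 + 3*z^2/4 + 3*z/4


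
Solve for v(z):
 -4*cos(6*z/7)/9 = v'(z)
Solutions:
 v(z) = C1 - 14*sin(6*z/7)/27


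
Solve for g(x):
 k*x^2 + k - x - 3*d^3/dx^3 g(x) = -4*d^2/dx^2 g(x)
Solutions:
 g(x) = C1 + C2*x + C3*exp(4*x/3) - k*x^4/48 + x^3*(2 - 3*k)/48 + x^2*(6 - 17*k)/64


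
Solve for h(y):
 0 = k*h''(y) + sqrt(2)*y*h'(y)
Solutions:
 h(y) = C1 + C2*sqrt(k)*erf(2^(3/4)*y*sqrt(1/k)/2)


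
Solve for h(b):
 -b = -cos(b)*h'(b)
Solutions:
 h(b) = C1 + Integral(b/cos(b), b)


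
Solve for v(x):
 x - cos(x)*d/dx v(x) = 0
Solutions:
 v(x) = C1 + Integral(x/cos(x), x)


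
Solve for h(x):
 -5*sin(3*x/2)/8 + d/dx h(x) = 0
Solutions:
 h(x) = C1 - 5*cos(3*x/2)/12


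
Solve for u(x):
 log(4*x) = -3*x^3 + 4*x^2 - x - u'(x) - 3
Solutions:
 u(x) = C1 - 3*x^4/4 + 4*x^3/3 - x^2/2 - x*log(x) - 2*x - x*log(4)


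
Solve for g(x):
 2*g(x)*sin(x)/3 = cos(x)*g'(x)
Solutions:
 g(x) = C1/cos(x)^(2/3)


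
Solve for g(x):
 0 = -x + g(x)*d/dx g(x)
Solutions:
 g(x) = -sqrt(C1 + x^2)
 g(x) = sqrt(C1 + x^2)


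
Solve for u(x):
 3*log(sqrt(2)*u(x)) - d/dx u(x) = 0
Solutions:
 -2*Integral(1/(2*log(_y) + log(2)), (_y, u(x)))/3 = C1 - x


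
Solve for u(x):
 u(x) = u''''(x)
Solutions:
 u(x) = C1*exp(-x) + C2*exp(x) + C3*sin(x) + C4*cos(x)


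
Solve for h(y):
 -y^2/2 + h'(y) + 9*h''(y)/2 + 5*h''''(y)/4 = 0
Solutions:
 h(y) = C1 + C2*exp(-10^(1/3)*y*(-(5 + sqrt(295))^(1/3) + 3*10^(1/3)/(5 + sqrt(295))^(1/3))/10)*sin(10^(1/3)*sqrt(3)*y*(3*10^(1/3)/(5 + sqrt(295))^(1/3) + (5 + sqrt(295))^(1/3))/10) + C3*exp(-10^(1/3)*y*(-(5 + sqrt(295))^(1/3) + 3*10^(1/3)/(5 + sqrt(295))^(1/3))/10)*cos(10^(1/3)*sqrt(3)*y*(3*10^(1/3)/(5 + sqrt(295))^(1/3) + (5 + sqrt(295))^(1/3))/10) + C4*exp(10^(1/3)*y*(-(5 + sqrt(295))^(1/3) + 3*10^(1/3)/(5 + sqrt(295))^(1/3))/5) + y^3/6 - 9*y^2/4 + 81*y/4


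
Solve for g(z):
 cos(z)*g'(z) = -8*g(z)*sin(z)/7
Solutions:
 g(z) = C1*cos(z)^(8/7)


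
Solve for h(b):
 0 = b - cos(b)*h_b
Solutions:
 h(b) = C1 + Integral(b/cos(b), b)


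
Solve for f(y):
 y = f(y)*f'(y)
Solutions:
 f(y) = -sqrt(C1 + y^2)
 f(y) = sqrt(C1 + y^2)


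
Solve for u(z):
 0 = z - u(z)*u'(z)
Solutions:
 u(z) = -sqrt(C1 + z^2)
 u(z) = sqrt(C1 + z^2)


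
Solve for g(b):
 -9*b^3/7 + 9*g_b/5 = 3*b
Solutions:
 g(b) = C1 + 5*b^4/28 + 5*b^2/6


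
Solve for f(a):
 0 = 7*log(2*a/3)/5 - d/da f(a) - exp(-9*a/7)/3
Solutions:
 f(a) = C1 + 7*a*log(a)/5 + 7*a*(-log(3) - 1 + log(2))/5 + 7*exp(-9*a/7)/27


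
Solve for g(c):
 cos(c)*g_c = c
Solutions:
 g(c) = C1 + Integral(c/cos(c), c)


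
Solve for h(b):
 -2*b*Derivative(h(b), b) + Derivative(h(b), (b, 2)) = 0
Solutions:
 h(b) = C1 + C2*erfi(b)


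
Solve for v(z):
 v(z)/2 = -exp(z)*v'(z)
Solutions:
 v(z) = C1*exp(exp(-z)/2)


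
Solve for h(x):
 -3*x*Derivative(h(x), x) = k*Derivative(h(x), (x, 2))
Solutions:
 h(x) = C1 + C2*sqrt(k)*erf(sqrt(6)*x*sqrt(1/k)/2)


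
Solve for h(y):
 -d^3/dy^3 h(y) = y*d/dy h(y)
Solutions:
 h(y) = C1 + Integral(C2*airyai(-y) + C3*airybi(-y), y)


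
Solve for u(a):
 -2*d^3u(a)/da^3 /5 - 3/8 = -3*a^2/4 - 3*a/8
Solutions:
 u(a) = C1 + C2*a + C3*a^2 + a^5/32 + 5*a^4/128 - 5*a^3/32


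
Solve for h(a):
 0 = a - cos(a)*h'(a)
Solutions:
 h(a) = C1 + Integral(a/cos(a), a)


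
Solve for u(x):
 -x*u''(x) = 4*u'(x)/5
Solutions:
 u(x) = C1 + C2*x^(1/5)


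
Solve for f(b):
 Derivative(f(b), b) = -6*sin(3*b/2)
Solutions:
 f(b) = C1 + 4*cos(3*b/2)


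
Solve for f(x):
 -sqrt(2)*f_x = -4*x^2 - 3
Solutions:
 f(x) = C1 + 2*sqrt(2)*x^3/3 + 3*sqrt(2)*x/2


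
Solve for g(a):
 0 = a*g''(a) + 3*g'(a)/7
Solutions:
 g(a) = C1 + C2*a^(4/7)


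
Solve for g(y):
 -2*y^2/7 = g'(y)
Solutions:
 g(y) = C1 - 2*y^3/21


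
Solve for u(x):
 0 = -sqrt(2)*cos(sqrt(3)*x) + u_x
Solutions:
 u(x) = C1 + sqrt(6)*sin(sqrt(3)*x)/3


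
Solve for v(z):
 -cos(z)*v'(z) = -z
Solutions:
 v(z) = C1 + Integral(z/cos(z), z)


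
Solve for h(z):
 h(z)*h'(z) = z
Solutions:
 h(z) = -sqrt(C1 + z^2)
 h(z) = sqrt(C1 + z^2)


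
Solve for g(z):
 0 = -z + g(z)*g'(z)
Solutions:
 g(z) = -sqrt(C1 + z^2)
 g(z) = sqrt(C1 + z^2)


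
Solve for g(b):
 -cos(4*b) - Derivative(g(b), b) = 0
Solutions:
 g(b) = C1 - sin(4*b)/4


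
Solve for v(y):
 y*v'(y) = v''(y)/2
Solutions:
 v(y) = C1 + C2*erfi(y)


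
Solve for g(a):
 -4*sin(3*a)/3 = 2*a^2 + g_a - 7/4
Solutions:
 g(a) = C1 - 2*a^3/3 + 7*a/4 + 4*cos(3*a)/9


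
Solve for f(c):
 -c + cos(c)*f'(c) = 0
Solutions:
 f(c) = C1 + Integral(c/cos(c), c)


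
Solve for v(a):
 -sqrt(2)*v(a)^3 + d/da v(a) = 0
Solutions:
 v(a) = -sqrt(2)*sqrt(-1/(C1 + sqrt(2)*a))/2
 v(a) = sqrt(2)*sqrt(-1/(C1 + sqrt(2)*a))/2


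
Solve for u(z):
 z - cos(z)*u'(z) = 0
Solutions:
 u(z) = C1 + Integral(z/cos(z), z)


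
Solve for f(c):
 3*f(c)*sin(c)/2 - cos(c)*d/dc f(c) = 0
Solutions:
 f(c) = C1/cos(c)^(3/2)


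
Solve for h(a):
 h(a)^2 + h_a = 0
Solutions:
 h(a) = 1/(C1 + a)


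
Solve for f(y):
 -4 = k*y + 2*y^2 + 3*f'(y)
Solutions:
 f(y) = C1 - k*y^2/6 - 2*y^3/9 - 4*y/3


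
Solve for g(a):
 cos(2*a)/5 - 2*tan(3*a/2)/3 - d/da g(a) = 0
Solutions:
 g(a) = C1 + 4*log(cos(3*a/2))/9 + sin(2*a)/10


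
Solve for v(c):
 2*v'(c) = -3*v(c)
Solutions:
 v(c) = C1*exp(-3*c/2)


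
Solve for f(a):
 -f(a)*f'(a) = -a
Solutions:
 f(a) = -sqrt(C1 + a^2)
 f(a) = sqrt(C1 + a^2)


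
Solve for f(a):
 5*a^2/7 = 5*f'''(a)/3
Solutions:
 f(a) = C1 + C2*a + C3*a^2 + a^5/140


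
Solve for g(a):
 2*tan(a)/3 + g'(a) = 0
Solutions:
 g(a) = C1 + 2*log(cos(a))/3


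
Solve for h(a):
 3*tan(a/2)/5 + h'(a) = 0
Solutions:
 h(a) = C1 + 6*log(cos(a/2))/5


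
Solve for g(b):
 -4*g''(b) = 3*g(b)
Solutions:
 g(b) = C1*sin(sqrt(3)*b/2) + C2*cos(sqrt(3)*b/2)


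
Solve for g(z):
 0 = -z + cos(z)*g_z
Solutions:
 g(z) = C1 + Integral(z/cos(z), z)


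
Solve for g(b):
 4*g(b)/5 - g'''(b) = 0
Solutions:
 g(b) = C3*exp(10^(2/3)*b/5) + (C1*sin(10^(2/3)*sqrt(3)*b/10) + C2*cos(10^(2/3)*sqrt(3)*b/10))*exp(-10^(2/3)*b/10)


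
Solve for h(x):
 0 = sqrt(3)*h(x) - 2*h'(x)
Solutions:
 h(x) = C1*exp(sqrt(3)*x/2)


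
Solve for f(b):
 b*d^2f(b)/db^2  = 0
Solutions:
 f(b) = C1 + C2*b


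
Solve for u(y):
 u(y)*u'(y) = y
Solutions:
 u(y) = -sqrt(C1 + y^2)
 u(y) = sqrt(C1 + y^2)


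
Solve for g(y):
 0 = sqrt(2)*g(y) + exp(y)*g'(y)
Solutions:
 g(y) = C1*exp(sqrt(2)*exp(-y))


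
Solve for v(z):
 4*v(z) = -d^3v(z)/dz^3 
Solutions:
 v(z) = C3*exp(-2^(2/3)*z) + (C1*sin(2^(2/3)*sqrt(3)*z/2) + C2*cos(2^(2/3)*sqrt(3)*z/2))*exp(2^(2/3)*z/2)


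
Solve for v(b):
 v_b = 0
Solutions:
 v(b) = C1


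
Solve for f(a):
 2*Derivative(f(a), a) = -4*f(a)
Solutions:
 f(a) = C1*exp(-2*a)


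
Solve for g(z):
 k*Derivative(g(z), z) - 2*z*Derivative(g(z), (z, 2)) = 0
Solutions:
 g(z) = C1 + z^(re(k)/2 + 1)*(C2*sin(log(z)*Abs(im(k))/2) + C3*cos(log(z)*im(k)/2))


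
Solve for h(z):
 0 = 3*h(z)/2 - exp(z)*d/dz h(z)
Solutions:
 h(z) = C1*exp(-3*exp(-z)/2)


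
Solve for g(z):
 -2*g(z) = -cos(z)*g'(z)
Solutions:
 g(z) = C1*(sin(z) + 1)/(sin(z) - 1)


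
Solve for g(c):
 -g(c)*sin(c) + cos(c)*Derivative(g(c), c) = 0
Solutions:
 g(c) = C1/cos(c)


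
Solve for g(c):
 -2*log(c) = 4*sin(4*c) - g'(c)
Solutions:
 g(c) = C1 + 2*c*log(c) - 2*c - cos(4*c)


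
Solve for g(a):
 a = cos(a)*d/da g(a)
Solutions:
 g(a) = C1 + Integral(a/cos(a), a)


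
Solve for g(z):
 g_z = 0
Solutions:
 g(z) = C1


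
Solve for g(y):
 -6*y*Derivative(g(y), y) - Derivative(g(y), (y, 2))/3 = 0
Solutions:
 g(y) = C1 + C2*erf(3*y)


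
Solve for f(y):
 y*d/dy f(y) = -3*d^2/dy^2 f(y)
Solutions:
 f(y) = C1 + C2*erf(sqrt(6)*y/6)


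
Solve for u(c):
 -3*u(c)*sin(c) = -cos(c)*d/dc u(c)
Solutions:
 u(c) = C1/cos(c)^3


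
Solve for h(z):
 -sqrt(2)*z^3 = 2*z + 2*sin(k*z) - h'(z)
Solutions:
 h(z) = C1 + sqrt(2)*z^4/4 + z^2 - 2*cos(k*z)/k


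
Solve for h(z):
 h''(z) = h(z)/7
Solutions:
 h(z) = C1*exp(-sqrt(7)*z/7) + C2*exp(sqrt(7)*z/7)


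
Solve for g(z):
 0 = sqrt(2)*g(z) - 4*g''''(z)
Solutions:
 g(z) = C1*exp(-2^(5/8)*z/2) + C2*exp(2^(5/8)*z/2) + C3*sin(2^(5/8)*z/2) + C4*cos(2^(5/8)*z/2)


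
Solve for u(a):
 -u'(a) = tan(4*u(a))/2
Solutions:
 u(a) = -asin(C1*exp(-2*a))/4 + pi/4
 u(a) = asin(C1*exp(-2*a))/4


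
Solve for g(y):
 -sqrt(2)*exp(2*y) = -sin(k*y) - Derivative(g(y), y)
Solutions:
 g(y) = C1 + sqrt(2)*exp(2*y)/2 + cos(k*y)/k


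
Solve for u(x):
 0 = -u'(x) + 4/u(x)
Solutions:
 u(x) = -sqrt(C1 + 8*x)
 u(x) = sqrt(C1 + 8*x)


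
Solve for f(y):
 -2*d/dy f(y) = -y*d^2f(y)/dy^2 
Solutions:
 f(y) = C1 + C2*y^3


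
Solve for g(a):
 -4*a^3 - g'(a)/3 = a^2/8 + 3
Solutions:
 g(a) = C1 - 3*a^4 - a^3/8 - 9*a


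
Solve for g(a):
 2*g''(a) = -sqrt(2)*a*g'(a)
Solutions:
 g(a) = C1 + C2*erf(2^(1/4)*a/2)


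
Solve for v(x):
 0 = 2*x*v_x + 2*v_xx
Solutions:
 v(x) = C1 + C2*erf(sqrt(2)*x/2)


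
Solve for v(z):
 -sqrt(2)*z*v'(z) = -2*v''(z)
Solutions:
 v(z) = C1 + C2*erfi(2^(1/4)*z/2)


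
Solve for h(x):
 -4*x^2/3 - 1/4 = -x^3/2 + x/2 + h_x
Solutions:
 h(x) = C1 + x^4/8 - 4*x^3/9 - x^2/4 - x/4


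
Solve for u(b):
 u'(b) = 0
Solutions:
 u(b) = C1


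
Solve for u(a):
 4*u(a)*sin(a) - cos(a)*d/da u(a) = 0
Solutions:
 u(a) = C1/cos(a)^4


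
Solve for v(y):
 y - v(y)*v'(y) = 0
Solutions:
 v(y) = -sqrt(C1 + y^2)
 v(y) = sqrt(C1 + y^2)


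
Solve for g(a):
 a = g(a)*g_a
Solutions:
 g(a) = -sqrt(C1 + a^2)
 g(a) = sqrt(C1 + a^2)


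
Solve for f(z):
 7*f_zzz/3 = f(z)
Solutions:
 f(z) = C3*exp(3^(1/3)*7^(2/3)*z/7) + (C1*sin(3^(5/6)*7^(2/3)*z/14) + C2*cos(3^(5/6)*7^(2/3)*z/14))*exp(-3^(1/3)*7^(2/3)*z/14)


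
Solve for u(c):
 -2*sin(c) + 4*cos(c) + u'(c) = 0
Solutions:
 u(c) = C1 - 4*sin(c) - 2*cos(c)


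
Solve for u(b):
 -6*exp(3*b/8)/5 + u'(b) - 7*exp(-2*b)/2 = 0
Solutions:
 u(b) = C1 + 16*exp(3*b/8)/5 - 7*exp(-2*b)/4


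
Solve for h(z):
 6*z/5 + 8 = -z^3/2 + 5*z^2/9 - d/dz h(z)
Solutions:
 h(z) = C1 - z^4/8 + 5*z^3/27 - 3*z^2/5 - 8*z


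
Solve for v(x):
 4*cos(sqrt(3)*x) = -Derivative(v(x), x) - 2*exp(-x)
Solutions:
 v(x) = C1 - 4*sqrt(3)*sin(sqrt(3)*x)/3 + 2*exp(-x)


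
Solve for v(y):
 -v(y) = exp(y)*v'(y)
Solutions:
 v(y) = C1*exp(exp(-y))


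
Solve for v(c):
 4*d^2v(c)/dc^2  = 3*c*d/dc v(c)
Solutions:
 v(c) = C1 + C2*erfi(sqrt(6)*c/4)


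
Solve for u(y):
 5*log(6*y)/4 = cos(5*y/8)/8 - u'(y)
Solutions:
 u(y) = C1 - 5*y*log(y)/4 - 5*y*log(6)/4 + 5*y/4 + sin(5*y/8)/5


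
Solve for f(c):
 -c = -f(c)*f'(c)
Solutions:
 f(c) = -sqrt(C1 + c^2)
 f(c) = sqrt(C1 + c^2)


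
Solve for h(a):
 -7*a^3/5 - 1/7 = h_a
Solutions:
 h(a) = C1 - 7*a^4/20 - a/7


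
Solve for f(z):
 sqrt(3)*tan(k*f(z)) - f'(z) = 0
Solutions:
 f(z) = Piecewise((-asin(exp(C1*k + sqrt(3)*k*z))/k + pi/k, Ne(k, 0)), (nan, True))
 f(z) = Piecewise((asin(exp(C1*k + sqrt(3)*k*z))/k, Ne(k, 0)), (nan, True))


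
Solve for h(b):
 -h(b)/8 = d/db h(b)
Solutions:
 h(b) = C1*exp(-b/8)


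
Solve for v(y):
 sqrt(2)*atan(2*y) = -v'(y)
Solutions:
 v(y) = C1 - sqrt(2)*(y*atan(2*y) - log(4*y^2 + 1)/4)


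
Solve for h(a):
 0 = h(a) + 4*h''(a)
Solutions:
 h(a) = C1*sin(a/2) + C2*cos(a/2)


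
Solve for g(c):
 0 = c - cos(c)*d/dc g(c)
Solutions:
 g(c) = C1 + Integral(c/cos(c), c)


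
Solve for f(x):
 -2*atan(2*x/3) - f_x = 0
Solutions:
 f(x) = C1 - 2*x*atan(2*x/3) + 3*log(4*x^2 + 9)/2


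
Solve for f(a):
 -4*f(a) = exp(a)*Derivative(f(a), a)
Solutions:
 f(a) = C1*exp(4*exp(-a))


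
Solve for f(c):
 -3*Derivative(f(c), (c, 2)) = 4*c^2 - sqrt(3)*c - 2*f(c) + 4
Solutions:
 f(c) = C1*exp(-sqrt(6)*c/3) + C2*exp(sqrt(6)*c/3) + 2*c^2 - sqrt(3)*c/2 + 8


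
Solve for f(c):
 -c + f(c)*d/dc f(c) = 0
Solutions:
 f(c) = -sqrt(C1 + c^2)
 f(c) = sqrt(C1 + c^2)


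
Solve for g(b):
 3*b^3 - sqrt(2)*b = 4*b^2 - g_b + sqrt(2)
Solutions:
 g(b) = C1 - 3*b^4/4 + 4*b^3/3 + sqrt(2)*b^2/2 + sqrt(2)*b


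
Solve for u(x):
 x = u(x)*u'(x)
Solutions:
 u(x) = -sqrt(C1 + x^2)
 u(x) = sqrt(C1 + x^2)


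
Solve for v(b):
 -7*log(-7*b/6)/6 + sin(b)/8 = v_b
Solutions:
 v(b) = C1 - 7*b*log(-b)/6 - 7*b*log(7)/6 + 7*b/6 + 7*b*log(6)/6 - cos(b)/8


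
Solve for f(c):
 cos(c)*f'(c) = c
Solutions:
 f(c) = C1 + Integral(c/cos(c), c)


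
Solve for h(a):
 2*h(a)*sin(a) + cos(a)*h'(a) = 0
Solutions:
 h(a) = C1*cos(a)^2


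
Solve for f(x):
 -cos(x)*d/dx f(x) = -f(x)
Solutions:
 f(x) = C1*sqrt(sin(x) + 1)/sqrt(sin(x) - 1)


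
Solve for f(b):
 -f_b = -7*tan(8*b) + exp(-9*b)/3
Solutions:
 f(b) = C1 + 7*log(tan(8*b)^2 + 1)/16 + exp(-9*b)/27


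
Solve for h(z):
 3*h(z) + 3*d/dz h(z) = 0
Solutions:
 h(z) = C1*exp(-z)


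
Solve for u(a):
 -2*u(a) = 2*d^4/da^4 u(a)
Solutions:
 u(a) = (C1*sin(sqrt(2)*a/2) + C2*cos(sqrt(2)*a/2))*exp(-sqrt(2)*a/2) + (C3*sin(sqrt(2)*a/2) + C4*cos(sqrt(2)*a/2))*exp(sqrt(2)*a/2)


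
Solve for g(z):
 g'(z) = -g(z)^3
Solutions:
 g(z) = -sqrt(2)*sqrt(-1/(C1 - z))/2
 g(z) = sqrt(2)*sqrt(-1/(C1 - z))/2


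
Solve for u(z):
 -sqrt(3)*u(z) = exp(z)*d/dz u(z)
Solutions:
 u(z) = C1*exp(sqrt(3)*exp(-z))


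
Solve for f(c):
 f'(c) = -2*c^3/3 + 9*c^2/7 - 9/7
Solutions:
 f(c) = C1 - c^4/6 + 3*c^3/7 - 9*c/7


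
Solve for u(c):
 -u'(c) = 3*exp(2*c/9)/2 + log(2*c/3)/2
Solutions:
 u(c) = C1 - c*log(c)/2 + c*(-log(2) + 1 + log(3))/2 - 27*exp(2*c/9)/4


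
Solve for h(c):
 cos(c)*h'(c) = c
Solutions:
 h(c) = C1 + Integral(c/cos(c), c)


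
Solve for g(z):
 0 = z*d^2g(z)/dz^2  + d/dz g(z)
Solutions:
 g(z) = C1 + C2*log(z)


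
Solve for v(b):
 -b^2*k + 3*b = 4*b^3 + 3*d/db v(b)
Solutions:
 v(b) = C1 - b^4/3 - b^3*k/9 + b^2/2


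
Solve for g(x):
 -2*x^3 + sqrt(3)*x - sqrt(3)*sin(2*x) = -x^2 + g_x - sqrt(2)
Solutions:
 g(x) = C1 - x^4/2 + x^3/3 + sqrt(3)*x^2/2 + sqrt(2)*x + sqrt(3)*cos(2*x)/2


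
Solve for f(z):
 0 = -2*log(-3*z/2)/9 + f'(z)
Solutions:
 f(z) = C1 + 2*z*log(-z)/9 + 2*z*(-1 - log(2) + log(3))/9


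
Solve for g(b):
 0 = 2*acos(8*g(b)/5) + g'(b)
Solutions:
 Integral(1/acos(8*_y/5), (_y, g(b))) = C1 - 2*b


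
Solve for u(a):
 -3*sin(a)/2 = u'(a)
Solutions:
 u(a) = C1 + 3*cos(a)/2


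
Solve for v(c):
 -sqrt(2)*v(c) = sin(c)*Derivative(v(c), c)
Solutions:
 v(c) = C1*(cos(c) + 1)^(sqrt(2)/2)/(cos(c) - 1)^(sqrt(2)/2)


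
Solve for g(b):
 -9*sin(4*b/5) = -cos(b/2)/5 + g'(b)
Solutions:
 g(b) = C1 + 2*sin(b/2)/5 + 45*cos(4*b/5)/4


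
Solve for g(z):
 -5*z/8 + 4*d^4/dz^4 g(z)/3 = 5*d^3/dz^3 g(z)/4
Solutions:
 g(z) = C1 + C2*z + C3*z^2 + C4*exp(15*z/16) - z^4/48 - 4*z^3/45


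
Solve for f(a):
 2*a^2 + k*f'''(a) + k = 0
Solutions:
 f(a) = C1 + C2*a + C3*a^2 - a^5/(30*k) - a^3/6


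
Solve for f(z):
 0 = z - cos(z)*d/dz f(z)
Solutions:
 f(z) = C1 + Integral(z/cos(z), z)


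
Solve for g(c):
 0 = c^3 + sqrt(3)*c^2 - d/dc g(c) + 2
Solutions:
 g(c) = C1 + c^4/4 + sqrt(3)*c^3/3 + 2*c


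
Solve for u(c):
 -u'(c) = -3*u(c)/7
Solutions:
 u(c) = C1*exp(3*c/7)


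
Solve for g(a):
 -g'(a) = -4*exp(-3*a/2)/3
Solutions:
 g(a) = C1 - 8*exp(-3*a/2)/9


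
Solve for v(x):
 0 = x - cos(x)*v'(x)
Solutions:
 v(x) = C1 + Integral(x/cos(x), x)


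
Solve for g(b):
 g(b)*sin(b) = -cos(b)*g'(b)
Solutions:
 g(b) = C1*cos(b)


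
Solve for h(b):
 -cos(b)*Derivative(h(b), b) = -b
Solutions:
 h(b) = C1 + Integral(b/cos(b), b)


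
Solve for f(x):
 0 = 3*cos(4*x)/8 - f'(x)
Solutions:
 f(x) = C1 + 3*sin(4*x)/32


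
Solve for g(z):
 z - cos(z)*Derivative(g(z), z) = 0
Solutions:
 g(z) = C1 + Integral(z/cos(z), z)


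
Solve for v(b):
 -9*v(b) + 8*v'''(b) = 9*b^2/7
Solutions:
 v(b) = C3*exp(3^(2/3)*b/2) - b^2/7 + (C1*sin(3*3^(1/6)*b/4) + C2*cos(3*3^(1/6)*b/4))*exp(-3^(2/3)*b/4)


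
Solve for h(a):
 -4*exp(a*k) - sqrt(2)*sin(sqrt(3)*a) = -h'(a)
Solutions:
 h(a) = C1 - sqrt(6)*cos(sqrt(3)*a)/3 + 4*exp(a*k)/k


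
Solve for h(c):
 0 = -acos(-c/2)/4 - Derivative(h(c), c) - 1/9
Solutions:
 h(c) = C1 - c*acos(-c/2)/4 - c/9 - sqrt(4 - c^2)/4


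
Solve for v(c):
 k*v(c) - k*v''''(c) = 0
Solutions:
 v(c) = C1*exp(-c) + C2*exp(c) + C3*sin(c) + C4*cos(c)


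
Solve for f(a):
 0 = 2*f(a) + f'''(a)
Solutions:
 f(a) = C3*exp(-2^(1/3)*a) + (C1*sin(2^(1/3)*sqrt(3)*a/2) + C2*cos(2^(1/3)*sqrt(3)*a/2))*exp(2^(1/3)*a/2)


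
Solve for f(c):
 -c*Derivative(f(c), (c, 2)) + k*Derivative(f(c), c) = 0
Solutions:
 f(c) = C1 + c^(re(k) + 1)*(C2*sin(log(c)*Abs(im(k))) + C3*cos(log(c)*im(k)))


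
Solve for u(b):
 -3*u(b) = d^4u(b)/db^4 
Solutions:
 u(b) = (C1*sin(sqrt(2)*3^(1/4)*b/2) + C2*cos(sqrt(2)*3^(1/4)*b/2))*exp(-sqrt(2)*3^(1/4)*b/2) + (C3*sin(sqrt(2)*3^(1/4)*b/2) + C4*cos(sqrt(2)*3^(1/4)*b/2))*exp(sqrt(2)*3^(1/4)*b/2)


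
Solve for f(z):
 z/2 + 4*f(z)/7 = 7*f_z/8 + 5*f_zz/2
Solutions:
 f(z) = C1*exp(z*(-49 + sqrt(20321))/280) + C2*exp(-z*(49 + sqrt(20321))/280) - 7*z/8 - 343/256


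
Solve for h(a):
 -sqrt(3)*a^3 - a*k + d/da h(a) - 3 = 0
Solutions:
 h(a) = C1 + sqrt(3)*a^4/4 + a^2*k/2 + 3*a


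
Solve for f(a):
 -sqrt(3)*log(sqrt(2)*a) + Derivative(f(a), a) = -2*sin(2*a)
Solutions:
 f(a) = C1 + sqrt(3)*a*(log(a) - 1) + sqrt(3)*a*log(2)/2 + cos(2*a)


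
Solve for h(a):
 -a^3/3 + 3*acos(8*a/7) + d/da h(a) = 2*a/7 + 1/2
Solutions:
 h(a) = C1 + a^4/12 + a^2/7 - 3*a*acos(8*a/7) + a/2 + 3*sqrt(49 - 64*a^2)/8


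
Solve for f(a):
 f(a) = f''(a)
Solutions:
 f(a) = C1*exp(-a) + C2*exp(a)


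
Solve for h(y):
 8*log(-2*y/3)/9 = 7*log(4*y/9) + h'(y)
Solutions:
 h(y) = C1 - 55*y*log(y)/9 + y*(-118*log(2) + 55 + 118*log(3) + 8*I*pi)/9


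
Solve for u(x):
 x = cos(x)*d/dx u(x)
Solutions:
 u(x) = C1 + Integral(x/cos(x), x)


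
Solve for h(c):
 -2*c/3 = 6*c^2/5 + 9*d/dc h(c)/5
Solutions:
 h(c) = C1 - 2*c^3/9 - 5*c^2/27


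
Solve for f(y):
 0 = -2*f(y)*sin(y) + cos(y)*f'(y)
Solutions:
 f(y) = C1/cos(y)^2


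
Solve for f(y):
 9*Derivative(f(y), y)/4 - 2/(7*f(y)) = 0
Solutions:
 f(y) = -sqrt(C1 + 112*y)/21
 f(y) = sqrt(C1 + 112*y)/21


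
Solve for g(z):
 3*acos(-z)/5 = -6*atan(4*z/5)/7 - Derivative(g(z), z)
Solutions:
 g(z) = C1 - 3*z*acos(-z)/5 - 6*z*atan(4*z/5)/7 - 3*sqrt(1 - z^2)/5 + 15*log(16*z^2 + 25)/28


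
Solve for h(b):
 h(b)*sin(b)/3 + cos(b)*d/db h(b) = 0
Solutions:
 h(b) = C1*cos(b)^(1/3)


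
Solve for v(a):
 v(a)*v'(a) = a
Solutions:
 v(a) = -sqrt(C1 + a^2)
 v(a) = sqrt(C1 + a^2)


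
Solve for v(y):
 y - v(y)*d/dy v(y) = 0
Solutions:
 v(y) = -sqrt(C1 + y^2)
 v(y) = sqrt(C1 + y^2)


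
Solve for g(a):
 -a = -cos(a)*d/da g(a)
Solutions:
 g(a) = C1 + Integral(a/cos(a), a)


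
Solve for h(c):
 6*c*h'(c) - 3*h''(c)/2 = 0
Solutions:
 h(c) = C1 + C2*erfi(sqrt(2)*c)


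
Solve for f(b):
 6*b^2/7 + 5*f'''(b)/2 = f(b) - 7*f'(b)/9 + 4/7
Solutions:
 f(b) = C1*exp(15^(1/3)*b*(-(1215 + sqrt(1517385))^(1/3) + 14*15^(1/3)/(1215 + sqrt(1517385))^(1/3))/90)*sin(3^(1/6)*5^(1/3)*b*(42*5^(1/3)/(1215 + sqrt(1517385))^(1/3) + 3^(2/3)*(1215 + sqrt(1517385))^(1/3))/90) + C2*exp(15^(1/3)*b*(-(1215 + sqrt(1517385))^(1/3) + 14*15^(1/3)/(1215 + sqrt(1517385))^(1/3))/90)*cos(3^(1/6)*5^(1/3)*b*(42*5^(1/3)/(1215 + sqrt(1517385))^(1/3) + 3^(2/3)*(1215 + sqrt(1517385))^(1/3))/90) + C3*exp(-15^(1/3)*b*(-(1215 + sqrt(1517385))^(1/3) + 14*15^(1/3)/(1215 + sqrt(1517385))^(1/3))/45) + 6*b^2/7 + 4*b/3 + 88/189


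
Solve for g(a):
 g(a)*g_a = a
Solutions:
 g(a) = -sqrt(C1 + a^2)
 g(a) = sqrt(C1 + a^2)


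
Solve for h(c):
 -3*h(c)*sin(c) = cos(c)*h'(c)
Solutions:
 h(c) = C1*cos(c)^3


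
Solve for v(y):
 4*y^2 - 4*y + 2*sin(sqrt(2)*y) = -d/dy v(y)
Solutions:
 v(y) = C1 - 4*y^3/3 + 2*y^2 + sqrt(2)*cos(sqrt(2)*y)


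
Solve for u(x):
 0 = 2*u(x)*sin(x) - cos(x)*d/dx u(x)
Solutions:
 u(x) = C1/cos(x)^2


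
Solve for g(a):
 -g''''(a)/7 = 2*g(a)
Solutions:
 g(a) = (C1*sin(2^(3/4)*7^(1/4)*a/2) + C2*cos(2^(3/4)*7^(1/4)*a/2))*exp(-2^(3/4)*7^(1/4)*a/2) + (C3*sin(2^(3/4)*7^(1/4)*a/2) + C4*cos(2^(3/4)*7^(1/4)*a/2))*exp(2^(3/4)*7^(1/4)*a/2)


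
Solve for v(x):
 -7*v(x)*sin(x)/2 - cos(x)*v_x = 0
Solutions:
 v(x) = C1*cos(x)^(7/2)


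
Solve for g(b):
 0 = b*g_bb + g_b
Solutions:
 g(b) = C1 + C2*log(b)


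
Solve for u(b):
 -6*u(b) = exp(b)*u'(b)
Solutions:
 u(b) = C1*exp(6*exp(-b))


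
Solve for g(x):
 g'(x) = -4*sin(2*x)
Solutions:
 g(x) = C1 + 2*cos(2*x)


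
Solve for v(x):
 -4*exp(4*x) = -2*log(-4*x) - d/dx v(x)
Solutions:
 v(x) = C1 - 2*x*log(-x) + 2*x*(1 - 2*log(2)) + exp(4*x)


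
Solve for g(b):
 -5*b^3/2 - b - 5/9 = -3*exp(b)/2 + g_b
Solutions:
 g(b) = C1 - 5*b^4/8 - b^2/2 - 5*b/9 + 3*exp(b)/2


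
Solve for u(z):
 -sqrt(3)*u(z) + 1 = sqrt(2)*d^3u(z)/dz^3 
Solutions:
 u(z) = C3*exp(-2^(5/6)*3^(1/6)*z/2) + (C1*sin(2^(5/6)*3^(2/3)*z/4) + C2*cos(2^(5/6)*3^(2/3)*z/4))*exp(2^(5/6)*3^(1/6)*z/4) + sqrt(3)/3


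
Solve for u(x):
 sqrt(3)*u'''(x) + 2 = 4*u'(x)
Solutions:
 u(x) = C1 + C2*exp(-2*3^(3/4)*x/3) + C3*exp(2*3^(3/4)*x/3) + x/2


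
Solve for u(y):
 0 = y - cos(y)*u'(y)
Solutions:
 u(y) = C1 + Integral(y/cos(y), y)


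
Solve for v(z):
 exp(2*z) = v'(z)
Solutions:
 v(z) = C1 + exp(2*z)/2


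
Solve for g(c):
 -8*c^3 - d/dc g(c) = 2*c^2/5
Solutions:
 g(c) = C1 - 2*c^4 - 2*c^3/15


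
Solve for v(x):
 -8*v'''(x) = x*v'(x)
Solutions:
 v(x) = C1 + Integral(C2*airyai(-x/2) + C3*airybi(-x/2), x)


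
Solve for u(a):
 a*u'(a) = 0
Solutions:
 u(a) = C1


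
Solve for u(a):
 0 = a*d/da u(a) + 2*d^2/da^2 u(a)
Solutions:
 u(a) = C1 + C2*erf(a/2)


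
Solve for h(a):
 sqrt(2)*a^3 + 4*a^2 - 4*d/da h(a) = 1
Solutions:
 h(a) = C1 + sqrt(2)*a^4/16 + a^3/3 - a/4


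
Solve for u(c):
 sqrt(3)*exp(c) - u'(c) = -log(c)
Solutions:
 u(c) = C1 + c*log(c) - c + sqrt(3)*exp(c)


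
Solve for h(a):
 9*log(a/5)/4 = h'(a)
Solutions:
 h(a) = C1 + 9*a*log(a)/4 - 9*a*log(5)/4 - 9*a/4


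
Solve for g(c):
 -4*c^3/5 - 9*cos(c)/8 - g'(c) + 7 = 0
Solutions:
 g(c) = C1 - c^4/5 + 7*c - 9*sin(c)/8


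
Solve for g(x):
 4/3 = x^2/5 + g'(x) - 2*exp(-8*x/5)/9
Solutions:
 g(x) = C1 - x^3/15 + 4*x/3 - 5*exp(-8*x/5)/36


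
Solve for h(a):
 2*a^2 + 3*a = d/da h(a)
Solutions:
 h(a) = C1 + 2*a^3/3 + 3*a^2/2


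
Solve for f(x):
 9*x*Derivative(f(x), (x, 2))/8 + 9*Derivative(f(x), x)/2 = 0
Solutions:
 f(x) = C1 + C2/x^3


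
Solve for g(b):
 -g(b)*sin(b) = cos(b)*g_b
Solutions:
 g(b) = C1*cos(b)


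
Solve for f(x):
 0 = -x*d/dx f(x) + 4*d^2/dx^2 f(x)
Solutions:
 f(x) = C1 + C2*erfi(sqrt(2)*x/4)


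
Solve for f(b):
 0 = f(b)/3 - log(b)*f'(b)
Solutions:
 f(b) = C1*exp(li(b)/3)


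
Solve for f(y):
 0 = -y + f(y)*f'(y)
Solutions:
 f(y) = -sqrt(C1 + y^2)
 f(y) = sqrt(C1 + y^2)


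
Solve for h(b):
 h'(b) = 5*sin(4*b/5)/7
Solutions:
 h(b) = C1 - 25*cos(4*b/5)/28


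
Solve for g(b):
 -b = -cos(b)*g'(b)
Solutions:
 g(b) = C1 + Integral(b/cos(b), b)


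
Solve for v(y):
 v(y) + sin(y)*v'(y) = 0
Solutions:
 v(y) = C1*sqrt(cos(y) + 1)/sqrt(cos(y) - 1)


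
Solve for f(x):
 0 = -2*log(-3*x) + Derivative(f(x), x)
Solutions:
 f(x) = C1 + 2*x*log(-x) + 2*x*(-1 + log(3))


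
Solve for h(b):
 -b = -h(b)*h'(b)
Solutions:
 h(b) = -sqrt(C1 + b^2)
 h(b) = sqrt(C1 + b^2)


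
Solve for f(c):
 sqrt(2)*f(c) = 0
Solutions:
 f(c) = 0


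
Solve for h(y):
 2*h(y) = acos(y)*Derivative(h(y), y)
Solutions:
 h(y) = C1*exp(2*Integral(1/acos(y), y))


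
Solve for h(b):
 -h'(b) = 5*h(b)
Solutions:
 h(b) = C1*exp(-5*b)


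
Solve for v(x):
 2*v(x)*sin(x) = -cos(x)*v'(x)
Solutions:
 v(x) = C1*cos(x)^2


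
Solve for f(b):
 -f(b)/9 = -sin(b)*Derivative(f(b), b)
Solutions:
 f(b) = C1*(cos(b) - 1)^(1/18)/(cos(b) + 1)^(1/18)


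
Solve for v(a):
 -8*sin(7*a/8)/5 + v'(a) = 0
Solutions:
 v(a) = C1 - 64*cos(7*a/8)/35


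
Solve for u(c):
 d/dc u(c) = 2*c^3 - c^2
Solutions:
 u(c) = C1 + c^4/2 - c^3/3


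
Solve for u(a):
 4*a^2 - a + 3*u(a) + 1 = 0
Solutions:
 u(a) = -4*a^2/3 + a/3 - 1/3


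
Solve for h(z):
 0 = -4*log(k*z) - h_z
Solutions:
 h(z) = C1 - 4*z*log(k*z) + 4*z


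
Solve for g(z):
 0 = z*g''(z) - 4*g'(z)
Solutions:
 g(z) = C1 + C2*z^5


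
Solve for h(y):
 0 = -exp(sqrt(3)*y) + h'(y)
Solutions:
 h(y) = C1 + sqrt(3)*exp(sqrt(3)*y)/3


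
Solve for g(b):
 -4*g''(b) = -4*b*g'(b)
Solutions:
 g(b) = C1 + C2*erfi(sqrt(2)*b/2)


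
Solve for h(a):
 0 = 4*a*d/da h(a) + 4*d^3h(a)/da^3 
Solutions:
 h(a) = C1 + Integral(C2*airyai(-a) + C3*airybi(-a), a)


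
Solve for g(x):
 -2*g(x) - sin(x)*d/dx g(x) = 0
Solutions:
 g(x) = C1*(cos(x) + 1)/(cos(x) - 1)


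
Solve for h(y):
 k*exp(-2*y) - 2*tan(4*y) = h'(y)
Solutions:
 h(y) = C1 - k*exp(-2*y)/2 - log(tan(4*y)^2 + 1)/4


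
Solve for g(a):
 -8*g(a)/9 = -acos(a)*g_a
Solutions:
 g(a) = C1*exp(8*Integral(1/acos(a), a)/9)


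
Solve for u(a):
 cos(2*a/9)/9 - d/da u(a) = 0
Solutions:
 u(a) = C1 + sin(2*a/9)/2


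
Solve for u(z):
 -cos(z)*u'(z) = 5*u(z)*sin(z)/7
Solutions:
 u(z) = C1*cos(z)^(5/7)


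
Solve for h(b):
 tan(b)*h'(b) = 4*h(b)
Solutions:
 h(b) = C1*sin(b)^4


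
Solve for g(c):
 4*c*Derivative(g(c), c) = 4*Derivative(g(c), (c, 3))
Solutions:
 g(c) = C1 + Integral(C2*airyai(c) + C3*airybi(c), c)


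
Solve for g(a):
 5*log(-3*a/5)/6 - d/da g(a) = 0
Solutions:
 g(a) = C1 + 5*a*log(-a)/6 + 5*a*(-log(5) - 1 + log(3))/6


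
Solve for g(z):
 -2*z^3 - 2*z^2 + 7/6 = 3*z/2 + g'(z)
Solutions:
 g(z) = C1 - z^4/2 - 2*z^3/3 - 3*z^2/4 + 7*z/6


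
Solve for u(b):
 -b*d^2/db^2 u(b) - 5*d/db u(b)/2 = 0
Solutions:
 u(b) = C1 + C2/b^(3/2)


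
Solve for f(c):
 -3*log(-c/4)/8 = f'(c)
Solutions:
 f(c) = C1 - 3*c*log(-c)/8 + 3*c*(1 + 2*log(2))/8


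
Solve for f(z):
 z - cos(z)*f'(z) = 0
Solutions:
 f(z) = C1 + Integral(z/cos(z), z)


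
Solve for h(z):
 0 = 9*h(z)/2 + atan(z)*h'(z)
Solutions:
 h(z) = C1*exp(-9*Integral(1/atan(z), z)/2)


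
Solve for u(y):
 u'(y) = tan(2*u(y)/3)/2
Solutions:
 u(y) = -3*asin(C1*exp(y/3))/2 + 3*pi/2
 u(y) = 3*asin(C1*exp(y/3))/2


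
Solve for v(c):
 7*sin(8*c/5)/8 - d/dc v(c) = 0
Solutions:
 v(c) = C1 - 35*cos(8*c/5)/64


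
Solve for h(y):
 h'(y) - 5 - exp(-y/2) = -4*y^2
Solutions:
 h(y) = C1 - 4*y^3/3 + 5*y - 2*exp(-y/2)


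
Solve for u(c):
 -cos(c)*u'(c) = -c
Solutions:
 u(c) = C1 + Integral(c/cos(c), c)


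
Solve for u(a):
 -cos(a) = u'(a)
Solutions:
 u(a) = C1 - sin(a)


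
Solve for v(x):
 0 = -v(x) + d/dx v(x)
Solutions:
 v(x) = C1*exp(x)


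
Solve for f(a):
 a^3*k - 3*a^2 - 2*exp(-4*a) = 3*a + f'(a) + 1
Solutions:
 f(a) = C1 + a^4*k/4 - a^3 - 3*a^2/2 - a + exp(-4*a)/2


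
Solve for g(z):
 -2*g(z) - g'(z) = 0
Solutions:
 g(z) = C1*exp(-2*z)


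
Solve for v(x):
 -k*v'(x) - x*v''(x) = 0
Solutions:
 v(x) = C1 + x^(1 - re(k))*(C2*sin(log(x)*Abs(im(k))) + C3*cos(log(x)*im(k)))


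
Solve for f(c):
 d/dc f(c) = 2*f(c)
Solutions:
 f(c) = C1*exp(2*c)


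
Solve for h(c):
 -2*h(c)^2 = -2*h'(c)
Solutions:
 h(c) = -1/(C1 + c)


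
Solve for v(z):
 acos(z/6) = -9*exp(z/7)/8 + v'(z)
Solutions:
 v(z) = C1 + z*acos(z/6) - sqrt(36 - z^2) + 63*exp(z/7)/8


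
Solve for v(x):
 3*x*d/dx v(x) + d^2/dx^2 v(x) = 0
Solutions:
 v(x) = C1 + C2*erf(sqrt(6)*x/2)


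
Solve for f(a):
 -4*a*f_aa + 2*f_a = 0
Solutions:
 f(a) = C1 + C2*a^(3/2)


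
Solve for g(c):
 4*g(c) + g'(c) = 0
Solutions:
 g(c) = C1*exp(-4*c)


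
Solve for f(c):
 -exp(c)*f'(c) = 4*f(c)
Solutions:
 f(c) = C1*exp(4*exp(-c))


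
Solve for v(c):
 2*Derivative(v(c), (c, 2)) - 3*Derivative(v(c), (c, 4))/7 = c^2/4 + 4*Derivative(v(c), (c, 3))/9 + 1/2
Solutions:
 v(c) = C1 + C2*c + C3*exp(c*(-14 + sqrt(3598))/27) + C4*exp(-c*(14 + sqrt(3598))/27) + c^4/96 + c^3/108 + 1433*c^2/9072


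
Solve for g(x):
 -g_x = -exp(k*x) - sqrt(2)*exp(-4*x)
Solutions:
 g(x) = C1 - sqrt(2)*exp(-4*x)/4 + exp(k*x)/k


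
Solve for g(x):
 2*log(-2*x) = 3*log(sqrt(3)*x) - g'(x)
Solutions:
 g(x) = C1 + x*log(x) + x*(-2*log(2) - 1 + 3*log(3)/2 - 2*I*pi)


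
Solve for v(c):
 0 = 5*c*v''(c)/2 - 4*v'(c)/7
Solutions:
 v(c) = C1 + C2*c^(43/35)


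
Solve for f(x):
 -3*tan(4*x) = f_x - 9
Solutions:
 f(x) = C1 + 9*x + 3*log(cos(4*x))/4


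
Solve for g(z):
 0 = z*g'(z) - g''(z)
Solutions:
 g(z) = C1 + C2*erfi(sqrt(2)*z/2)


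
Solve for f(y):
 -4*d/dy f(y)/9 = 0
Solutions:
 f(y) = C1


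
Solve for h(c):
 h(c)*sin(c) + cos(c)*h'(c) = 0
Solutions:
 h(c) = C1*cos(c)


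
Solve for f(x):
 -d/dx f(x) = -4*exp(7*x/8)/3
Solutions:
 f(x) = C1 + 32*exp(7*x/8)/21


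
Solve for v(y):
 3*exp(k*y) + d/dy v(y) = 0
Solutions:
 v(y) = C1 - 3*exp(k*y)/k


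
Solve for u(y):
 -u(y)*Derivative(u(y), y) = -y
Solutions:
 u(y) = -sqrt(C1 + y^2)
 u(y) = sqrt(C1 + y^2)


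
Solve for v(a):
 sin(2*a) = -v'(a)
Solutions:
 v(a) = C1 + cos(2*a)/2


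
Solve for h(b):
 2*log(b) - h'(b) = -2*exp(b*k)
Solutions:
 h(b) = C1 + 2*b*log(b) - 2*b + Piecewise((2*exp(b*k)/k, Ne(k, 0)), (2*b, True))


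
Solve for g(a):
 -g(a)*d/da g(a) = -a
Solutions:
 g(a) = -sqrt(C1 + a^2)
 g(a) = sqrt(C1 + a^2)


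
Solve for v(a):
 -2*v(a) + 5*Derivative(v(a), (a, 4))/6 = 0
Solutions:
 v(a) = C1*exp(-sqrt(2)*3^(1/4)*5^(3/4)*a/5) + C2*exp(sqrt(2)*3^(1/4)*5^(3/4)*a/5) + C3*sin(sqrt(2)*3^(1/4)*5^(3/4)*a/5) + C4*cos(sqrt(2)*3^(1/4)*5^(3/4)*a/5)


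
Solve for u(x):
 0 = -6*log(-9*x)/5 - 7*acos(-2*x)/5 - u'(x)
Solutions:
 u(x) = C1 - 6*x*log(-x)/5 - 7*x*acos(-2*x)/5 - 12*x*log(3)/5 + 6*x/5 - 7*sqrt(1 - 4*x^2)/10


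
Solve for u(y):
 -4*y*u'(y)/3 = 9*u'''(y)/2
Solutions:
 u(y) = C1 + Integral(C2*airyai(-2*y/3) + C3*airybi(-2*y/3), y)


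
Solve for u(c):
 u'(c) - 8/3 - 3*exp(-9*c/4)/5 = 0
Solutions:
 u(c) = C1 + 8*c/3 - 4*exp(-9*c/4)/15


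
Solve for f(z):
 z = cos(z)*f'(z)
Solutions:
 f(z) = C1 + Integral(z/cos(z), z)


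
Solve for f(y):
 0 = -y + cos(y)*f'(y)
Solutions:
 f(y) = C1 + Integral(y/cos(y), y)


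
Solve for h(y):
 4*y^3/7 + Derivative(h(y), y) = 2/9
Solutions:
 h(y) = C1 - y^4/7 + 2*y/9


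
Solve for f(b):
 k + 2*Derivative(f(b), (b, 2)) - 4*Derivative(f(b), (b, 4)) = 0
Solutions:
 f(b) = C1 + C2*b + C3*exp(-sqrt(2)*b/2) + C4*exp(sqrt(2)*b/2) - b^2*k/4


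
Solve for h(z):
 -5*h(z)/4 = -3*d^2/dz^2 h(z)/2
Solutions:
 h(z) = C1*exp(-sqrt(30)*z/6) + C2*exp(sqrt(30)*z/6)


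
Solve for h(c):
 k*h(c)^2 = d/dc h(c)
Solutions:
 h(c) = -1/(C1 + c*k)


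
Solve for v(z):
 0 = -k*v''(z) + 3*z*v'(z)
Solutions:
 v(z) = C1 + C2*erf(sqrt(6)*z*sqrt(-1/k)/2)/sqrt(-1/k)


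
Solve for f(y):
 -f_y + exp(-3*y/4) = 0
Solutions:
 f(y) = C1 - 4*exp(-3*y/4)/3


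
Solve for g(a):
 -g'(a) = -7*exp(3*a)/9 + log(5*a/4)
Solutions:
 g(a) = C1 - a*log(a) + a*(-log(5) + 1 + 2*log(2)) + 7*exp(3*a)/27


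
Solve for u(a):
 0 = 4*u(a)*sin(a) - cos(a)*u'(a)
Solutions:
 u(a) = C1/cos(a)^4


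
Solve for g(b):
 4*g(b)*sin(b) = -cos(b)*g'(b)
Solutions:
 g(b) = C1*cos(b)^4


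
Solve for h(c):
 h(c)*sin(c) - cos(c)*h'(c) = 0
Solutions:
 h(c) = C1/cos(c)


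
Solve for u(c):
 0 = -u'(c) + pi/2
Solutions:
 u(c) = C1 + pi*c/2


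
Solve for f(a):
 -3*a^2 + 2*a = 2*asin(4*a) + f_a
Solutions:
 f(a) = C1 - a^3 + a^2 - 2*a*asin(4*a) - sqrt(1 - 16*a^2)/2


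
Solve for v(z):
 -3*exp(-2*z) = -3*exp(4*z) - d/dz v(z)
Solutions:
 v(z) = C1 - 3*exp(4*z)/4 - 3*exp(-2*z)/2


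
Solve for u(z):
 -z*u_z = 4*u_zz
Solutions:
 u(z) = C1 + C2*erf(sqrt(2)*z/4)


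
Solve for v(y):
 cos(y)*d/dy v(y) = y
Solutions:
 v(y) = C1 + Integral(y/cos(y), y)


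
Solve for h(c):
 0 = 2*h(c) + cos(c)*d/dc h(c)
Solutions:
 h(c) = C1*(sin(c) - 1)/(sin(c) + 1)


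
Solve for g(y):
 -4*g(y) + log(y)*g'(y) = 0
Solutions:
 g(y) = C1*exp(4*li(y))


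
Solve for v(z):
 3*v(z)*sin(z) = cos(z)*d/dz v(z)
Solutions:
 v(z) = C1/cos(z)^3


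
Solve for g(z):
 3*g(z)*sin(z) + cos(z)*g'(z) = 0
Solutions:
 g(z) = C1*cos(z)^3


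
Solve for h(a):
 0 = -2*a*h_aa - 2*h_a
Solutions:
 h(a) = C1 + C2*log(a)


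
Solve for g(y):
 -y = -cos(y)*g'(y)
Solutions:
 g(y) = C1 + Integral(y/cos(y), y)


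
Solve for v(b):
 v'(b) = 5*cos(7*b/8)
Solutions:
 v(b) = C1 + 40*sin(7*b/8)/7


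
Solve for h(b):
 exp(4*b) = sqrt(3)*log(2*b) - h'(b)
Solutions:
 h(b) = C1 + sqrt(3)*b*log(b) + sqrt(3)*b*(-1 + log(2)) - exp(4*b)/4


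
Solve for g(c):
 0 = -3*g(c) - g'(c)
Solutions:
 g(c) = C1*exp(-3*c)


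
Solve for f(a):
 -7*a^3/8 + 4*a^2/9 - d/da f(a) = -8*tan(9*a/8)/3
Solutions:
 f(a) = C1 - 7*a^4/32 + 4*a^3/27 - 64*log(cos(9*a/8))/27


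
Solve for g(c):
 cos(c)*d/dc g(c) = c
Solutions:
 g(c) = C1 + Integral(c/cos(c), c)


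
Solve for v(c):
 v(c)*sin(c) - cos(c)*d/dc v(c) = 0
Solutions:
 v(c) = C1/cos(c)


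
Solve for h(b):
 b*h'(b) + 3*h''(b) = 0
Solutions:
 h(b) = C1 + C2*erf(sqrt(6)*b/6)


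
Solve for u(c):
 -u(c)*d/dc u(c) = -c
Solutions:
 u(c) = -sqrt(C1 + c^2)
 u(c) = sqrt(C1 + c^2)


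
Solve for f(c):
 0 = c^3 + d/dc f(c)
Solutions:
 f(c) = C1 - c^4/4


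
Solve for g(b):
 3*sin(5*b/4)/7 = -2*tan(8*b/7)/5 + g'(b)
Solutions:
 g(b) = C1 - 7*log(cos(8*b/7))/20 - 12*cos(5*b/4)/35


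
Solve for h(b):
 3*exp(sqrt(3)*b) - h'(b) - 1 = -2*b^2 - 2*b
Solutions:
 h(b) = C1 + 2*b^3/3 + b^2 - b + sqrt(3)*exp(sqrt(3)*b)


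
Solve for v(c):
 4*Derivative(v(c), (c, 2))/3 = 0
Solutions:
 v(c) = C1 + C2*c


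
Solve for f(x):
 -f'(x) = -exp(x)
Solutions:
 f(x) = C1 + exp(x)


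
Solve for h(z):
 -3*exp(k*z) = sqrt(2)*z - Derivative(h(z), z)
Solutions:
 h(z) = C1 + sqrt(2)*z^2/2 + 3*exp(k*z)/k


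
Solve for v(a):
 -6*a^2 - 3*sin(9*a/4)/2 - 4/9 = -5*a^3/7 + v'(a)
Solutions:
 v(a) = C1 + 5*a^4/28 - 2*a^3 - 4*a/9 + 2*cos(9*a/4)/3


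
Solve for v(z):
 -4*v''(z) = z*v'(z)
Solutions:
 v(z) = C1 + C2*erf(sqrt(2)*z/4)


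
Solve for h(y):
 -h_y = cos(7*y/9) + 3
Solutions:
 h(y) = C1 - 3*y - 9*sin(7*y/9)/7
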